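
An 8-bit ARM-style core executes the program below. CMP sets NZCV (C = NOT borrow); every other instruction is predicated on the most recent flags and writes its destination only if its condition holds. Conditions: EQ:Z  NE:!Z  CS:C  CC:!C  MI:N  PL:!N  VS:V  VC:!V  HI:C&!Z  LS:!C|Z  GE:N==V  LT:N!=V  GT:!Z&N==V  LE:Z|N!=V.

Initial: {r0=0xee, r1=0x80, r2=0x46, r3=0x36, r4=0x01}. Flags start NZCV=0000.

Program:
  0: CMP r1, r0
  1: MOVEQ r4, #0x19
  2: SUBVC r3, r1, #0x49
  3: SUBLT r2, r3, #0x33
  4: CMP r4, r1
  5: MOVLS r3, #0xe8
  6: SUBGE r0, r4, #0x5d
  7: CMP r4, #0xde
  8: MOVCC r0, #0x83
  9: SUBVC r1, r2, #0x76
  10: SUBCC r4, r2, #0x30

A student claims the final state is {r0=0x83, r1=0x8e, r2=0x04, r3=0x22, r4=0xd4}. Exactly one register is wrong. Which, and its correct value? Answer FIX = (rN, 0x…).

[0] flags=1000 → (cmp)
[1] flags=1000 EQ?F → skip
[2] flags=1000 VC?T → r3=0x37
[3] flags=1000 LT?T → r2=0x04
[4] flags=1001 → (cmp)
[5] flags=1001 LS?T → r3=0xe8
[6] flags=1001 GE?T → r0=0xa4
[7] flags=0000 → (cmp)
[8] flags=0000 CC?T → r0=0x83
[9] flags=0000 VC?T → r1=0x8e
[10] flags=0000 CC?T → r4=0xd4

FIX = (r3, 0xe8)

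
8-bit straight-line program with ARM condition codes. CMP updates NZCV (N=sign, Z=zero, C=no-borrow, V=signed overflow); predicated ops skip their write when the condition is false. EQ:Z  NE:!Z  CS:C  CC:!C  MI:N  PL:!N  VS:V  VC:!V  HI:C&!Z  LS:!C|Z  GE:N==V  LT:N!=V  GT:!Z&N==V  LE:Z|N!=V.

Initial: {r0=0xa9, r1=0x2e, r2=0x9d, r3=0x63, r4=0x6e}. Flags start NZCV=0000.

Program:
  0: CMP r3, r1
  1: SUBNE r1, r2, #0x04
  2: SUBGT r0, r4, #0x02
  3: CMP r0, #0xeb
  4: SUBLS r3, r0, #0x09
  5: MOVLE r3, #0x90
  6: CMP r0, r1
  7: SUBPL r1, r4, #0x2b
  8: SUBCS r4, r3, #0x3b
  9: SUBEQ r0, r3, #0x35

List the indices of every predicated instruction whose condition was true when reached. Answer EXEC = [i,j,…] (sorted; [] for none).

0: ✓ CMP  NZCV=0010
1: ✓ SUBNE  r1←0x99
2: ✓ SUBGT  r0←0x6c
3: ✓ CMP  NZCV=1001
4: ✓ SUBLS  r3←0x63
5: · MOVLE
6: ✓ CMP  NZCV=1001
7: · SUBPL
8: · SUBCS
9: · SUBEQ

EXEC = [1,2,4]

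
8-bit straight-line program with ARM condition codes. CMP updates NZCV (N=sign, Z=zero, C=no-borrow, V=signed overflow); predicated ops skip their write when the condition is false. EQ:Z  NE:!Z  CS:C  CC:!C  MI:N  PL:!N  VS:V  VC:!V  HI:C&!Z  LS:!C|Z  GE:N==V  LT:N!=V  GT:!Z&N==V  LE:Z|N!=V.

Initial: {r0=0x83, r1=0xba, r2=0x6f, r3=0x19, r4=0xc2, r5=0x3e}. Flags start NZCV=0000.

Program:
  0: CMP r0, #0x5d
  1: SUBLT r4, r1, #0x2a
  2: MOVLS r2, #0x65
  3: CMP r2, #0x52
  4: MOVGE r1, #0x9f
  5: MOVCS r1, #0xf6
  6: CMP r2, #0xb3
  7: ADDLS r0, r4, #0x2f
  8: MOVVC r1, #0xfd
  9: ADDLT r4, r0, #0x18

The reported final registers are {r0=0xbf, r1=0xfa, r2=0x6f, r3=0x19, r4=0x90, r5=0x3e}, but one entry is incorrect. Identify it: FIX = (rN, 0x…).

FIX = (r1, 0xf6)

[0] flags=0011 → (cmp)
[1] flags=0011 LT?T → r4=0x90
[2] flags=0011 LS?F → skip
[3] flags=0010 → (cmp)
[4] flags=0010 GE?T → r1=0x9f
[5] flags=0010 CS?T → r1=0xf6
[6] flags=1001 → (cmp)
[7] flags=1001 LS?T → r0=0xbf
[8] flags=1001 VC?F → skip
[9] flags=1001 LT?F → skip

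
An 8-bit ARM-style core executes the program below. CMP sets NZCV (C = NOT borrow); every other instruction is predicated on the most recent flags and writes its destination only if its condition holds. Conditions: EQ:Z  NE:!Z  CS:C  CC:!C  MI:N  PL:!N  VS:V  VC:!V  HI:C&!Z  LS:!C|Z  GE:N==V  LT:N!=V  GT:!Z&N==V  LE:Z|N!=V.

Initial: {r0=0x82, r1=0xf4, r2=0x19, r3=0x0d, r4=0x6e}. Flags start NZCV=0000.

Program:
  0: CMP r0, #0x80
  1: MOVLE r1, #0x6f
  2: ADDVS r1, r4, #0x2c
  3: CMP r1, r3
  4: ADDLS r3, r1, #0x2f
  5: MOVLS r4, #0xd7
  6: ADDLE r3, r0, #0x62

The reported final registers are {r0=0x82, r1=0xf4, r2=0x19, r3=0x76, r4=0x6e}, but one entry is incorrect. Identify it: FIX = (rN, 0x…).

0: ✓ CMP  NZCV=0010
1: · MOVLE
2: · ADDVS
3: ✓ CMP  NZCV=1010
4: · ADDLS
5: · MOVLS
6: ✓ ADDLE  r3←0xe4

FIX = (r3, 0xe4)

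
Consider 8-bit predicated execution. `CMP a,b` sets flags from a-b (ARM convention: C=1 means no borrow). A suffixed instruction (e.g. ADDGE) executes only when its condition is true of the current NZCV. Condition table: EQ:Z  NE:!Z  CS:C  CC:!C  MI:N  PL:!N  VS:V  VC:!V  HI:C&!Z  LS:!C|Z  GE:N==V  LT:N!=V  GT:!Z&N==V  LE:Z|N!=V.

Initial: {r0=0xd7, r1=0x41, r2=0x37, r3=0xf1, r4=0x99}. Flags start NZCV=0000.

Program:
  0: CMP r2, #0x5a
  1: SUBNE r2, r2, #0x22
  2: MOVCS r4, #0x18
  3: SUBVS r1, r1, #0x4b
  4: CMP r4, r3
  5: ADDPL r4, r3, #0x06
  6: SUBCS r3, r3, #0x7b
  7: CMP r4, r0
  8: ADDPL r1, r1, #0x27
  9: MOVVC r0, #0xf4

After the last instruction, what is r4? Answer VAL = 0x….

0: ✓ CMP  NZCV=1000
1: ✓ SUBNE  r2←0x15
2: · MOVCS
3: · SUBVS
4: ✓ CMP  NZCV=1000
5: · ADDPL
6: · SUBCS
7: ✓ CMP  NZCV=1000
8: · ADDPL
9: ✓ MOVVC  r0←0xf4

VAL = 0x99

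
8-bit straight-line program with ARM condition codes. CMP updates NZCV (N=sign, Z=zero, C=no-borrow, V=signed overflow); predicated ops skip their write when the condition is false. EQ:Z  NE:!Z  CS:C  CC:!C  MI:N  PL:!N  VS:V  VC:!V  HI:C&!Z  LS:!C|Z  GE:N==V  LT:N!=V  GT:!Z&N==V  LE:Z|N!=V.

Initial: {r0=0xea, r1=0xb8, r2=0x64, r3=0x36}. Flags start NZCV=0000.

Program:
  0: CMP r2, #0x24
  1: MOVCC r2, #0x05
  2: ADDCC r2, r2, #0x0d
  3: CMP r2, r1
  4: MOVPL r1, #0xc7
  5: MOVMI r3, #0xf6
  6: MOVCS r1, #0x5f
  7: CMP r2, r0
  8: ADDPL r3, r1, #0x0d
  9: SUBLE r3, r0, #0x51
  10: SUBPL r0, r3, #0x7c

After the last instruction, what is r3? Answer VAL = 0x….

0: ✓ CMP  NZCV=0010
1: · MOVCC
2: · ADDCC
3: ✓ CMP  NZCV=1001
4: · MOVPL
5: ✓ MOVMI  r3←0xf6
6: · MOVCS
7: ✓ CMP  NZCV=0000
8: ✓ ADDPL  r3←0xc5
9: · SUBLE
10: ✓ SUBPL  r0←0x49

VAL = 0xc5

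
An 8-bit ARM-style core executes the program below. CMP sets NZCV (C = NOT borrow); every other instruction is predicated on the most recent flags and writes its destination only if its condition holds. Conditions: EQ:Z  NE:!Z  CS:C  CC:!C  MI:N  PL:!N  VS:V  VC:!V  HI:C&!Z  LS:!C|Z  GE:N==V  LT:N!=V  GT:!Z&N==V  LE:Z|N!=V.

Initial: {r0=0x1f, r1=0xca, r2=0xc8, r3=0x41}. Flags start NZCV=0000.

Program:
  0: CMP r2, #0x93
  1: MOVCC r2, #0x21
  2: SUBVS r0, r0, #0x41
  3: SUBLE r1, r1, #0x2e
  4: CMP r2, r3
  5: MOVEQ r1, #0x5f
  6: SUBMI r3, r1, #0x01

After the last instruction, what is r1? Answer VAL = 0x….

0: ✓ CMP  NZCV=0010
1: · MOVCC
2: · SUBVS
3: · SUBLE
4: ✓ CMP  NZCV=1010
5: · MOVEQ
6: ✓ SUBMI  r3←0xc9

VAL = 0xca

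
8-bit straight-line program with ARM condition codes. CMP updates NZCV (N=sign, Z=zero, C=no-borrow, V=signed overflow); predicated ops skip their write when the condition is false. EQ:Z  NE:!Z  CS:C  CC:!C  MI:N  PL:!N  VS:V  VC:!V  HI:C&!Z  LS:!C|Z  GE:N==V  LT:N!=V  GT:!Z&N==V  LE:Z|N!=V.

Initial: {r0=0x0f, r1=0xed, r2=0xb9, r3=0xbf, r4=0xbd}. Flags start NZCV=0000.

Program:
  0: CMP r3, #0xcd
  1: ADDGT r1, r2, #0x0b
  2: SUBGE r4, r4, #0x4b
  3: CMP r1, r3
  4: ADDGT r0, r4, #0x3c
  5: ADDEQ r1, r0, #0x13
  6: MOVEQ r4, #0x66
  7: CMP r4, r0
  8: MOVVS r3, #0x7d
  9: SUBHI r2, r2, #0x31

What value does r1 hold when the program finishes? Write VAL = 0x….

0: ✓ CMP  NZCV=1000
1: · ADDGT
2: · SUBGE
3: ✓ CMP  NZCV=0010
4: ✓ ADDGT  r0←0xf9
5: · ADDEQ
6: · MOVEQ
7: ✓ CMP  NZCV=1000
8: · MOVVS
9: · SUBHI

VAL = 0xed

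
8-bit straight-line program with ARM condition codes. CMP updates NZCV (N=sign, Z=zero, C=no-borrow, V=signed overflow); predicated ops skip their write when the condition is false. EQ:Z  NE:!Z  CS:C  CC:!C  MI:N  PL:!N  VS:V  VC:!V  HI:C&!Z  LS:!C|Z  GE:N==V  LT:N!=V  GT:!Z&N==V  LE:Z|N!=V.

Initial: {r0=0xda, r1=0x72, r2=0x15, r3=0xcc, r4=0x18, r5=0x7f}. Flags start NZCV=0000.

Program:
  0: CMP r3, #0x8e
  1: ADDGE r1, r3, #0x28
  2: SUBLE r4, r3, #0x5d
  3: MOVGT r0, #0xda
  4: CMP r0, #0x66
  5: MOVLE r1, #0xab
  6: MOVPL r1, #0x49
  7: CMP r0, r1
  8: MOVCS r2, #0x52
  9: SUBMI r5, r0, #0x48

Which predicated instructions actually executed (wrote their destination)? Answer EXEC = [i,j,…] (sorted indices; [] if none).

EXEC = [1,3,5,6,8,9]

[0] flags=0010 → (cmp)
[1] flags=0010 GE?T → r1=0xf4
[2] flags=0010 LE?F → skip
[3] flags=0010 GT?T → r0=0xda
[4] flags=0011 → (cmp)
[5] flags=0011 LE?T → r1=0xab
[6] flags=0011 PL?T → r1=0x49
[7] flags=1010 → (cmp)
[8] flags=1010 CS?T → r2=0x52
[9] flags=1010 MI?T → r5=0x92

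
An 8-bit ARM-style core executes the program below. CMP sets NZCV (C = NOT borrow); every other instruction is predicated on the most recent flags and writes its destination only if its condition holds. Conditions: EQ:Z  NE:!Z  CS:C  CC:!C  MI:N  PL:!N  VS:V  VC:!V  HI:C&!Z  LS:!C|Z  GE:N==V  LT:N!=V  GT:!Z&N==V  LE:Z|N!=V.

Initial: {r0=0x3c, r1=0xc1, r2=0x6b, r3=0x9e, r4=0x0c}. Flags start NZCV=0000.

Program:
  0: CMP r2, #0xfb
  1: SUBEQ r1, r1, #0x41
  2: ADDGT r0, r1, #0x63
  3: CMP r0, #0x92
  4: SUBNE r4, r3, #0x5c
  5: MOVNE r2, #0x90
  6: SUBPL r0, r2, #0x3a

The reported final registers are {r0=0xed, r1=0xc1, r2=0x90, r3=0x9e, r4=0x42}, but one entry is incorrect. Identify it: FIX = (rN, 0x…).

FIX = (r0, 0x24)

[0] flags=0000 → (cmp)
[1] flags=0000 EQ?F → skip
[2] flags=0000 GT?T → r0=0x24
[3] flags=1001 → (cmp)
[4] flags=1001 NE?T → r4=0x42
[5] flags=1001 NE?T → r2=0x90
[6] flags=1001 PL?F → skip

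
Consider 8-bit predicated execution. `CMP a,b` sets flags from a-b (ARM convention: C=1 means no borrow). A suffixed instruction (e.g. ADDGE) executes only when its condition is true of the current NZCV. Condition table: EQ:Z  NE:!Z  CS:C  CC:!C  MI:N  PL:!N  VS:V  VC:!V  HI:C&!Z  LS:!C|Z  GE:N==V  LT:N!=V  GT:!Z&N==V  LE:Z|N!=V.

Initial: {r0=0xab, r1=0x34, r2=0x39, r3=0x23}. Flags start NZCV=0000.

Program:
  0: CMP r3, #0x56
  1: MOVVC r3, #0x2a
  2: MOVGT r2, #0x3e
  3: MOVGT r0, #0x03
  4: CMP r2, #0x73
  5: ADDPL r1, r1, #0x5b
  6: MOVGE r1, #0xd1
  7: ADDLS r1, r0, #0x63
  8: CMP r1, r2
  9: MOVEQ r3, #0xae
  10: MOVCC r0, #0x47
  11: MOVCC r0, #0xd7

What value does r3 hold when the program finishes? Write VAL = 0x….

VAL = 0x2a

0: ✓ CMP  NZCV=1000
1: ✓ MOVVC  r3←0x2a
2: · MOVGT
3: · MOVGT
4: ✓ CMP  NZCV=1000
5: · ADDPL
6: · MOVGE
7: ✓ ADDLS  r1←0x0e
8: ✓ CMP  NZCV=1000
9: · MOVEQ
10: ✓ MOVCC  r0←0x47
11: ✓ MOVCC  r0←0xd7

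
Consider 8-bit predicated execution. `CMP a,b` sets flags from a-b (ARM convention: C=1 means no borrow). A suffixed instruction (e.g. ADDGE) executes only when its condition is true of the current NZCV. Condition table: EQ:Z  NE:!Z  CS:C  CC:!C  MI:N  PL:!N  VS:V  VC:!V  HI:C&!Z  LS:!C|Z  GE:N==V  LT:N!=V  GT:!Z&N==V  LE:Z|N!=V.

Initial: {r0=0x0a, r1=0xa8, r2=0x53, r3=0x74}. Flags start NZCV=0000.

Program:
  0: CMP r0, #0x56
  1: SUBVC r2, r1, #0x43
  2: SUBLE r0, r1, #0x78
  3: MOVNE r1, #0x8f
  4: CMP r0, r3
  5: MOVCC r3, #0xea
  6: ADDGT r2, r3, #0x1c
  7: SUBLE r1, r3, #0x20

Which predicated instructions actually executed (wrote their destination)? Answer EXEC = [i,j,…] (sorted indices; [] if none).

EXEC = [1,2,3,5,7]

0: ✓ CMP  NZCV=1000
1: ✓ SUBVC  r2←0x65
2: ✓ SUBLE  r0←0x30
3: ✓ MOVNE  r1←0x8f
4: ✓ CMP  NZCV=1000
5: ✓ MOVCC  r3←0xea
6: · ADDGT
7: ✓ SUBLE  r1←0xca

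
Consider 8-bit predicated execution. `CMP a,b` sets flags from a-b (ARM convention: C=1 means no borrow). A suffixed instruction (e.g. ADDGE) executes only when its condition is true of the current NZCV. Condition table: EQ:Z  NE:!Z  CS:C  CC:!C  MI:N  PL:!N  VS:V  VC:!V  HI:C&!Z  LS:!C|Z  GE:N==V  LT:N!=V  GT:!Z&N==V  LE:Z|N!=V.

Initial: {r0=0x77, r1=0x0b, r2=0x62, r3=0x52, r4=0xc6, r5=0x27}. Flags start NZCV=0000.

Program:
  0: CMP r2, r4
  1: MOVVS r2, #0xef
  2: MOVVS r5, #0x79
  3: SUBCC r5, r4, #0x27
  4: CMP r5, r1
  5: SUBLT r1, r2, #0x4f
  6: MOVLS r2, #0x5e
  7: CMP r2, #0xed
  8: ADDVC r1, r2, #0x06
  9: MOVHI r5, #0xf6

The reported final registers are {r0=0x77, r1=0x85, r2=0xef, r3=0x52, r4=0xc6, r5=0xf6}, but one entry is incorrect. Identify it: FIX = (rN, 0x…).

FIX = (r1, 0xf5)

[0] flags=1001 → (cmp)
[1] flags=1001 VS?T → r2=0xef
[2] flags=1001 VS?T → r5=0x79
[3] flags=1001 CC?T → r5=0x9f
[4] flags=1010 → (cmp)
[5] flags=1010 LT?T → r1=0xa0
[6] flags=1010 LS?F → skip
[7] flags=0010 → (cmp)
[8] flags=0010 VC?T → r1=0xf5
[9] flags=0010 HI?T → r5=0xf6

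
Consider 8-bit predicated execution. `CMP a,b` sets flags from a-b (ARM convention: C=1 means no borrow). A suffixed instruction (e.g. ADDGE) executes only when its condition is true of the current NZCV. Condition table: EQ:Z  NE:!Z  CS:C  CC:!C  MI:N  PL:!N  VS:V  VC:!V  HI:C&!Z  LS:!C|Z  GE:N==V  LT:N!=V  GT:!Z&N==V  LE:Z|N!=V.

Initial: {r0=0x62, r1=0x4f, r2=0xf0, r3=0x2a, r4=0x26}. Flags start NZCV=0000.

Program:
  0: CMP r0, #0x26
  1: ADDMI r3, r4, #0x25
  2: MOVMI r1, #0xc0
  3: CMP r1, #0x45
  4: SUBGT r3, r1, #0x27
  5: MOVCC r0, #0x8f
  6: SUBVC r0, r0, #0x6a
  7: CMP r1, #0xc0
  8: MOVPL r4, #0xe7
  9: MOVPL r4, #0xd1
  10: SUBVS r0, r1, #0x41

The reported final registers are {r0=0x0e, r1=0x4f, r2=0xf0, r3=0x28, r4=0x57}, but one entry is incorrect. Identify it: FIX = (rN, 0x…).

FIX = (r4, 0x26)

[0] flags=0010 → (cmp)
[1] flags=0010 MI?F → skip
[2] flags=0010 MI?F → skip
[3] flags=0010 → (cmp)
[4] flags=0010 GT?T → r3=0x28
[5] flags=0010 CC?F → skip
[6] flags=0010 VC?T → r0=0xf8
[7] flags=1001 → (cmp)
[8] flags=1001 PL?F → skip
[9] flags=1001 PL?F → skip
[10] flags=1001 VS?T → r0=0x0e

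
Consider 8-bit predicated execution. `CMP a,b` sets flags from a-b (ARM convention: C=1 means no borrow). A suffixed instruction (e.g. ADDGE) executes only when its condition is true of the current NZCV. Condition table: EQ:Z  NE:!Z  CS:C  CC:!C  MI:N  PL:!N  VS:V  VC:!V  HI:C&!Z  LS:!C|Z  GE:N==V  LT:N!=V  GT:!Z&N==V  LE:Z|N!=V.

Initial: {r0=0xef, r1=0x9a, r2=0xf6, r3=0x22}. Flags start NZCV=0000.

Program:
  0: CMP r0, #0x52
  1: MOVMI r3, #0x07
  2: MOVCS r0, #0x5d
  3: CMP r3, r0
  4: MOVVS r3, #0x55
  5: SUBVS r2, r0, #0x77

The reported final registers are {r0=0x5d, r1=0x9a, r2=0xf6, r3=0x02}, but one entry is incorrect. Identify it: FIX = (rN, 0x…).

FIX = (r3, 0x07)

[0] flags=1010 → (cmp)
[1] flags=1010 MI?T → r3=0x07
[2] flags=1010 CS?T → r0=0x5d
[3] flags=1000 → (cmp)
[4] flags=1000 VS?F → skip
[5] flags=1000 VS?F → skip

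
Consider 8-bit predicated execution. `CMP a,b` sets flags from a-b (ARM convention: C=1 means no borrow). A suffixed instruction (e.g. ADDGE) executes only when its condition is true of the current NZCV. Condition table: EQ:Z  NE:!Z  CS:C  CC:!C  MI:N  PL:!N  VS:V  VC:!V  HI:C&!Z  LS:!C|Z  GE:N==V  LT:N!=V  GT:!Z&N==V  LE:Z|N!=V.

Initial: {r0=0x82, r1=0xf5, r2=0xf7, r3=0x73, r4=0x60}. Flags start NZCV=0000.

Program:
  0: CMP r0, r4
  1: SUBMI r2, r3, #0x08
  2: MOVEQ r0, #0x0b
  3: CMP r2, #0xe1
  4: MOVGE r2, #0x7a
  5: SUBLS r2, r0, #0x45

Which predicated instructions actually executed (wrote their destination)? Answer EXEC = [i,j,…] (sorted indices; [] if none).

0: ✓ CMP  NZCV=0011
1: · SUBMI
2: · MOVEQ
3: ✓ CMP  NZCV=0010
4: ✓ MOVGE  r2←0x7a
5: · SUBLS

EXEC = [4]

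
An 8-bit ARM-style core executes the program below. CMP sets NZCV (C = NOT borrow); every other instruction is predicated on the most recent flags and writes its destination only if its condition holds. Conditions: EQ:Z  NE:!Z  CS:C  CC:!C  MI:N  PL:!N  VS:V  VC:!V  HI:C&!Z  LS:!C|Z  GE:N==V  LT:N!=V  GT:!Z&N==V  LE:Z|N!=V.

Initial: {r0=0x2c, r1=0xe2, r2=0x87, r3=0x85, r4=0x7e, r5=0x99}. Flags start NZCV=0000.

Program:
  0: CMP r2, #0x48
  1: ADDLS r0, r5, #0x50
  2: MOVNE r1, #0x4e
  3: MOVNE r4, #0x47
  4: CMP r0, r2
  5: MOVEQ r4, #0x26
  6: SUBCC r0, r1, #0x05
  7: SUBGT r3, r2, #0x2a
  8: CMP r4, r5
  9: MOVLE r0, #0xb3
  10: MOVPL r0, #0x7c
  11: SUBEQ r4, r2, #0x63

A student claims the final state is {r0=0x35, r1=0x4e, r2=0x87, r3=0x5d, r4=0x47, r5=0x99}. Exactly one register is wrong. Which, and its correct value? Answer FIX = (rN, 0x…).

FIX = (r0, 0x49)

[0] flags=0011 → (cmp)
[1] flags=0011 LS?F → skip
[2] flags=0011 NE?T → r1=0x4e
[3] flags=0011 NE?T → r4=0x47
[4] flags=1001 → (cmp)
[5] flags=1001 EQ?F → skip
[6] flags=1001 CC?T → r0=0x49
[7] flags=1001 GT?T → r3=0x5d
[8] flags=1001 → (cmp)
[9] flags=1001 LE?F → skip
[10] flags=1001 PL?F → skip
[11] flags=1001 EQ?F → skip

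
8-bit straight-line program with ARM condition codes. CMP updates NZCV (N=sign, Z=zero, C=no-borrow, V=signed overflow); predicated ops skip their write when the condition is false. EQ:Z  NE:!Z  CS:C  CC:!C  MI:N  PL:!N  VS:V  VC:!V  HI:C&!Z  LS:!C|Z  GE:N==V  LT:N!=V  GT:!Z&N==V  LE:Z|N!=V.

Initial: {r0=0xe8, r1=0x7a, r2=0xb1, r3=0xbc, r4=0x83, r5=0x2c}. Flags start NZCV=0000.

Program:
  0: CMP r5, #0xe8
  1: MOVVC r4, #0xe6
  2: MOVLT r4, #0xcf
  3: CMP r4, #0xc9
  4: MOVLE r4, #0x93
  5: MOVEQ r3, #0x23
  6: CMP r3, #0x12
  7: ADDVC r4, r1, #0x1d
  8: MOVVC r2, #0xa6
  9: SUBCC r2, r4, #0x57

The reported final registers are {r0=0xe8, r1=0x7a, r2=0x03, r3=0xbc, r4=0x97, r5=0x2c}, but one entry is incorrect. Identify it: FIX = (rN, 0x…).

[0] flags=0000 → (cmp)
[1] flags=0000 VC?T → r4=0xe6
[2] flags=0000 LT?F → skip
[3] flags=0010 → (cmp)
[4] flags=0010 LE?F → skip
[5] flags=0010 EQ?F → skip
[6] flags=1010 → (cmp)
[7] flags=1010 VC?T → r4=0x97
[8] flags=1010 VC?T → r2=0xa6
[9] flags=1010 CC?F → skip

FIX = (r2, 0xa6)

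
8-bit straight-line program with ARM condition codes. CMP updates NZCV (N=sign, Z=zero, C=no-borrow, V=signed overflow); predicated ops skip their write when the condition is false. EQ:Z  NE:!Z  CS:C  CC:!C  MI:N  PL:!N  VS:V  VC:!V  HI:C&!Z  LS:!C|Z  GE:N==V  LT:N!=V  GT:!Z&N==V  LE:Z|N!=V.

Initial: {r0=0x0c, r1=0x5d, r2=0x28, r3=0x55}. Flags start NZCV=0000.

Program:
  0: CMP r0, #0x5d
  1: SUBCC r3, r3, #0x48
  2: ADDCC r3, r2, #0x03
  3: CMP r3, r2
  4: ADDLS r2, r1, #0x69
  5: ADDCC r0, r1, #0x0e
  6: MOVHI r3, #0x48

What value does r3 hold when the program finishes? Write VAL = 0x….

VAL = 0x48

0: ✓ CMP  NZCV=1000
1: ✓ SUBCC  r3←0x0d
2: ✓ ADDCC  r3←0x2b
3: ✓ CMP  NZCV=0010
4: · ADDLS
5: · ADDCC
6: ✓ MOVHI  r3←0x48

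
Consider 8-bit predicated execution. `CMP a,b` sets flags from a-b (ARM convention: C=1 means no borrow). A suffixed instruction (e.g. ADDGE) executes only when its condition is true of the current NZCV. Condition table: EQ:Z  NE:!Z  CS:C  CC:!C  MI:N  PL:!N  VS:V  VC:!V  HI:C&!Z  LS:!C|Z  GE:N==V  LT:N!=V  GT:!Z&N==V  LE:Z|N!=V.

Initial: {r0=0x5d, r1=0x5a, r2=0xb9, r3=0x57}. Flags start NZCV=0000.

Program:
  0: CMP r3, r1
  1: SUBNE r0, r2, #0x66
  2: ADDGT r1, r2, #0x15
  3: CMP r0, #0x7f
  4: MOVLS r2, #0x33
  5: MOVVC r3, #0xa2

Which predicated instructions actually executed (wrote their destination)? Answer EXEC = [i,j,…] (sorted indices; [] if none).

0: ✓ CMP  NZCV=1000
1: ✓ SUBNE  r0←0x53
2: · ADDGT
3: ✓ CMP  NZCV=1000
4: ✓ MOVLS  r2←0x33
5: ✓ MOVVC  r3←0xa2

EXEC = [1,4,5]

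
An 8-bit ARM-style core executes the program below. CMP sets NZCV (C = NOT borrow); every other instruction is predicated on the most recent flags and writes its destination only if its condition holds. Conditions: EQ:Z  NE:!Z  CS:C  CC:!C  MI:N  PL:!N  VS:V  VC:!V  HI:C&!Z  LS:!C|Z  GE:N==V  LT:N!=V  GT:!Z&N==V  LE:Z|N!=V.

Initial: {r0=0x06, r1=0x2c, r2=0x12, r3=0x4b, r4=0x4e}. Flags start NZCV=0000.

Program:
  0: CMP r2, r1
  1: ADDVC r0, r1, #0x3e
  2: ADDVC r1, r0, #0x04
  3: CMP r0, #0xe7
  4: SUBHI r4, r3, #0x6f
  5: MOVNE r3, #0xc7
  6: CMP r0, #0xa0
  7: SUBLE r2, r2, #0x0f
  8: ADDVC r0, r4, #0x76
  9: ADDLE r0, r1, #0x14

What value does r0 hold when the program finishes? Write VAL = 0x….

VAL = 0x6a

0: ✓ CMP  NZCV=1000
1: ✓ ADDVC  r0←0x6a
2: ✓ ADDVC  r1←0x6e
3: ✓ CMP  NZCV=1001
4: · SUBHI
5: ✓ MOVNE  r3←0xc7
6: ✓ CMP  NZCV=1001
7: · SUBLE
8: · ADDVC
9: · ADDLE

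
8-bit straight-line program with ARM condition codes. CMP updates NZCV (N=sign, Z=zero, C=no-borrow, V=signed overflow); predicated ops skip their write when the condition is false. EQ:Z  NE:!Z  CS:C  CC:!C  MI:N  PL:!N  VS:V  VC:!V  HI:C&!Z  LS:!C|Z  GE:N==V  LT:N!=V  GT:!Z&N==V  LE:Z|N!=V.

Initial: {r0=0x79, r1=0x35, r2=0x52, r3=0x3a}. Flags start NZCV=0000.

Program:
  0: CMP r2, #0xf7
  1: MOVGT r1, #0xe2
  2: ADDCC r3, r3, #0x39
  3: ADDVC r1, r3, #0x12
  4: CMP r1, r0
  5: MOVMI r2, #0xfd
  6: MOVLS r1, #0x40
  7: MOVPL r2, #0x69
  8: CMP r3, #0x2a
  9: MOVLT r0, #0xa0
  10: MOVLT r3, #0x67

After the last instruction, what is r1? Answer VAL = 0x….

0: ✓ CMP  NZCV=0000
1: ✓ MOVGT  r1←0xe2
2: ✓ ADDCC  r3←0x73
3: ✓ ADDVC  r1←0x85
4: ✓ CMP  NZCV=0011
5: · MOVMI
6: · MOVLS
7: ✓ MOVPL  r2←0x69
8: ✓ CMP  NZCV=0010
9: · MOVLT
10: · MOVLT

VAL = 0x85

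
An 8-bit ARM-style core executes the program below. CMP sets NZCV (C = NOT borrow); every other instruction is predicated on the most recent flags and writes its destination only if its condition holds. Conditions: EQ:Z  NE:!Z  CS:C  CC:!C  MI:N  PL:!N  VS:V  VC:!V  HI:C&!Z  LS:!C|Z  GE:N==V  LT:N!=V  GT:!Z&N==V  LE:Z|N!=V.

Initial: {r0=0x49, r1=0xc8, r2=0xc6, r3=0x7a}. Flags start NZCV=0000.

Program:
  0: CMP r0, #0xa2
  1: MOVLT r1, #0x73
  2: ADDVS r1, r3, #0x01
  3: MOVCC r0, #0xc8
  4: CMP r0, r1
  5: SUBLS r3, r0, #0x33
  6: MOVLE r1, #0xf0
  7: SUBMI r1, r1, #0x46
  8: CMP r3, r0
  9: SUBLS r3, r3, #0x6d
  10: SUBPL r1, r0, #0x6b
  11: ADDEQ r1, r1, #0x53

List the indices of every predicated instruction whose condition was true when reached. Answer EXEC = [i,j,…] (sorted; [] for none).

[0] flags=1001 → (cmp)
[1] flags=1001 LT?F → skip
[2] flags=1001 VS?T → r1=0x7b
[3] flags=1001 CC?T → r0=0xc8
[4] flags=0011 → (cmp)
[5] flags=0011 LS?F → skip
[6] flags=0011 LE?T → r1=0xf0
[7] flags=0011 MI?F → skip
[8] flags=1001 → (cmp)
[9] flags=1001 LS?T → r3=0x0d
[10] flags=1001 PL?F → skip
[11] flags=1001 EQ?F → skip

EXEC = [2,3,6,9]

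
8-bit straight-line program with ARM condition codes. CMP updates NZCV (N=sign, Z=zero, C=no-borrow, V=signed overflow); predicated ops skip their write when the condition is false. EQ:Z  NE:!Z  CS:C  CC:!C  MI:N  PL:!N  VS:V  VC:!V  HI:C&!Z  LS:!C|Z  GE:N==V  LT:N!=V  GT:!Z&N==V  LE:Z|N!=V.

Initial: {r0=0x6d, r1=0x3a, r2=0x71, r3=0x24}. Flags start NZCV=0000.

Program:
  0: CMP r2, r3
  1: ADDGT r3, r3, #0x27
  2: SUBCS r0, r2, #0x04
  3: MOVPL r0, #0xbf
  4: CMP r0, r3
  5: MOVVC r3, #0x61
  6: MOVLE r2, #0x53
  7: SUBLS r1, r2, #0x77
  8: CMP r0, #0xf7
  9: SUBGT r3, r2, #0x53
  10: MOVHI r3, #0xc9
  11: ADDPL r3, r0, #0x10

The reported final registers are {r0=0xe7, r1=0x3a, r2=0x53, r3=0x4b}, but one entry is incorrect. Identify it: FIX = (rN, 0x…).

[0] flags=0010 → (cmp)
[1] flags=0010 GT?T → r3=0x4b
[2] flags=0010 CS?T → r0=0x6d
[3] flags=0010 PL?T → r0=0xbf
[4] flags=0011 → (cmp)
[5] flags=0011 VC?F → skip
[6] flags=0011 LE?T → r2=0x53
[7] flags=0011 LS?F → skip
[8] flags=1000 → (cmp)
[9] flags=1000 GT?F → skip
[10] flags=1000 HI?F → skip
[11] flags=1000 PL?F → skip

FIX = (r0, 0xbf)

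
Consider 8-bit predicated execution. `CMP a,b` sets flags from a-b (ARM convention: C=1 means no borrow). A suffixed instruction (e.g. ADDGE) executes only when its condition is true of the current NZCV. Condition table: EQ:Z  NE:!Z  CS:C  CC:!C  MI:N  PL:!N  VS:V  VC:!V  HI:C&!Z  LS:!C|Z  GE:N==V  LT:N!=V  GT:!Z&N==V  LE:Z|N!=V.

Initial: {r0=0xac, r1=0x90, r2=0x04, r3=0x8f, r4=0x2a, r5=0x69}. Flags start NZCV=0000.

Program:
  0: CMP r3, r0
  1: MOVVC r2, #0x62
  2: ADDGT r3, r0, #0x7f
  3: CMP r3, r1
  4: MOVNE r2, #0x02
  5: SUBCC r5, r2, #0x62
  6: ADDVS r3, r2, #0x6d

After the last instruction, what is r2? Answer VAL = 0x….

[0] flags=1000 → (cmp)
[1] flags=1000 VC?T → r2=0x62
[2] flags=1000 GT?F → skip
[3] flags=1000 → (cmp)
[4] flags=1000 NE?T → r2=0x02
[5] flags=1000 CC?T → r5=0xa0
[6] flags=1000 VS?F → skip

VAL = 0x02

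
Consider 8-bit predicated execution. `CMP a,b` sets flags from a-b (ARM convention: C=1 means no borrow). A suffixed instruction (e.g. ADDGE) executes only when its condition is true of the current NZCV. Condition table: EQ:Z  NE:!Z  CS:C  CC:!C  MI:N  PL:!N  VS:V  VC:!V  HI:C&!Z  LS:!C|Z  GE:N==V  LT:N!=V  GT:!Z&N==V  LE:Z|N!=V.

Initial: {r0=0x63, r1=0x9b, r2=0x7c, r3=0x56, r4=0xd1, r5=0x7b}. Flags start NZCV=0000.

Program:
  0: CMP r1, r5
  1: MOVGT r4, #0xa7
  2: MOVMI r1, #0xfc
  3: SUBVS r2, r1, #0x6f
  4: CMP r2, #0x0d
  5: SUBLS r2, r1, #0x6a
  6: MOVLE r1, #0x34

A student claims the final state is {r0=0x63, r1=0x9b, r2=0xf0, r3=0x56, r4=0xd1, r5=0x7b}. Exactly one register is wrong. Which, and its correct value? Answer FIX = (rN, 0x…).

[0] flags=0011 → (cmp)
[1] flags=0011 GT?F → skip
[2] flags=0011 MI?F → skip
[3] flags=0011 VS?T → r2=0x2c
[4] flags=0010 → (cmp)
[5] flags=0010 LS?F → skip
[6] flags=0010 LE?F → skip

FIX = (r2, 0x2c)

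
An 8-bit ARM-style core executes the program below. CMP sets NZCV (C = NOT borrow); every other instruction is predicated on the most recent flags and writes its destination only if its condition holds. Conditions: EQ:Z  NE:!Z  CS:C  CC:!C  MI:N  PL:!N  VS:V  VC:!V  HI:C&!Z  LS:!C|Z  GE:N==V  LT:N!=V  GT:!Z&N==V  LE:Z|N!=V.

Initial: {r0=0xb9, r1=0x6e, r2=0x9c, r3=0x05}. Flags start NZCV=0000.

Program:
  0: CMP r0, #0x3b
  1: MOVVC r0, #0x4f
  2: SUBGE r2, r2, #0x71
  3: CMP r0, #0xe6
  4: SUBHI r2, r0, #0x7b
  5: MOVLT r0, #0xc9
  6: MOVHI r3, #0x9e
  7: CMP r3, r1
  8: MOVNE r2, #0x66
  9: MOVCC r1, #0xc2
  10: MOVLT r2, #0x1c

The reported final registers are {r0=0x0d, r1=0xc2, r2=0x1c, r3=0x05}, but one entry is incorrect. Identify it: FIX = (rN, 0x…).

0: ✓ CMP  NZCV=0011
1: · MOVVC
2: · SUBGE
3: ✓ CMP  NZCV=1000
4: · SUBHI
5: ✓ MOVLT  r0←0xc9
6: · MOVHI
7: ✓ CMP  NZCV=1000
8: ✓ MOVNE  r2←0x66
9: ✓ MOVCC  r1←0xc2
10: ✓ MOVLT  r2←0x1c

FIX = (r0, 0xc9)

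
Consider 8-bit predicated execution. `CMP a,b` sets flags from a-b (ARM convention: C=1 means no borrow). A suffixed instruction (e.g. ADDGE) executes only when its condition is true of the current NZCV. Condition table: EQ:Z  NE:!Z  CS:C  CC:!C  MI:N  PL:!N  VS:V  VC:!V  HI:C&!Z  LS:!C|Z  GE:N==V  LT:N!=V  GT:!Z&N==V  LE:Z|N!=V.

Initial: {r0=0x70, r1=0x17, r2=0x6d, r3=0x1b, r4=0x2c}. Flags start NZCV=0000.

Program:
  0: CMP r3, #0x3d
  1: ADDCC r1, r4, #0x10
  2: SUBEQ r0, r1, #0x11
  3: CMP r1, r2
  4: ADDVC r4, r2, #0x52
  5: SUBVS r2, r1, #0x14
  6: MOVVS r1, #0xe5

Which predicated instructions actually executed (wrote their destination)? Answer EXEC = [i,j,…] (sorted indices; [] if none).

EXEC = [1,4]

[0] flags=1000 → (cmp)
[1] flags=1000 CC?T → r1=0x3c
[2] flags=1000 EQ?F → skip
[3] flags=1000 → (cmp)
[4] flags=1000 VC?T → r4=0xbf
[5] flags=1000 VS?F → skip
[6] flags=1000 VS?F → skip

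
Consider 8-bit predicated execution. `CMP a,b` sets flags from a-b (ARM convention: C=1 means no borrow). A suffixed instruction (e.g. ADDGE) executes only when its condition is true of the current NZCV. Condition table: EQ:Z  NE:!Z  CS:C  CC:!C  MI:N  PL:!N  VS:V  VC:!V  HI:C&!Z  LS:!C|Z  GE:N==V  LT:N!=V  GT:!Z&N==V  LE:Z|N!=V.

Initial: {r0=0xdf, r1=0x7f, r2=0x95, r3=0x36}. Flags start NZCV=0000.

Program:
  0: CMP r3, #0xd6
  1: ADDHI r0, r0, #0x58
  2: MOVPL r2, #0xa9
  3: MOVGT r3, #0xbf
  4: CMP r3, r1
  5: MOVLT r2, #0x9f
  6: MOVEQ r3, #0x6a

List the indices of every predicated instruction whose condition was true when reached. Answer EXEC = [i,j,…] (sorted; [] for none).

0: ✓ CMP  NZCV=0000
1: · ADDHI
2: ✓ MOVPL  r2←0xa9
3: ✓ MOVGT  r3←0xbf
4: ✓ CMP  NZCV=0011
5: ✓ MOVLT  r2←0x9f
6: · MOVEQ

EXEC = [2,3,5]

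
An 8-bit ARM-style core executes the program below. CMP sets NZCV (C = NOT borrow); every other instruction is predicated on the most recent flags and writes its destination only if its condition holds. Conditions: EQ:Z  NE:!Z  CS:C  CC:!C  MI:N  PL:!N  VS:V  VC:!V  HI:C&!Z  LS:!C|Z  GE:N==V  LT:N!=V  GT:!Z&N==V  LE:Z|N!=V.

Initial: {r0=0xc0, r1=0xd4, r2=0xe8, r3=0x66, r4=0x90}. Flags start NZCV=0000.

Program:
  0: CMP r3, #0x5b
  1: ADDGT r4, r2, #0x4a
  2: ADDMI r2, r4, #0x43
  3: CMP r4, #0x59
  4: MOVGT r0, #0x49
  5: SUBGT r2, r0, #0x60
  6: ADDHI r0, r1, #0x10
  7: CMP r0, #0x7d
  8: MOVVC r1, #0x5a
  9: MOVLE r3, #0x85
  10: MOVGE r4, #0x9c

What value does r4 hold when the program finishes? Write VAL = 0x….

VAL = 0x32

[0] flags=0010 → (cmp)
[1] flags=0010 GT?T → r4=0x32
[2] flags=0010 MI?F → skip
[3] flags=1000 → (cmp)
[4] flags=1000 GT?F → skip
[5] flags=1000 GT?F → skip
[6] flags=1000 HI?F → skip
[7] flags=0011 → (cmp)
[8] flags=0011 VC?F → skip
[9] flags=0011 LE?T → r3=0x85
[10] flags=0011 GE?F → skip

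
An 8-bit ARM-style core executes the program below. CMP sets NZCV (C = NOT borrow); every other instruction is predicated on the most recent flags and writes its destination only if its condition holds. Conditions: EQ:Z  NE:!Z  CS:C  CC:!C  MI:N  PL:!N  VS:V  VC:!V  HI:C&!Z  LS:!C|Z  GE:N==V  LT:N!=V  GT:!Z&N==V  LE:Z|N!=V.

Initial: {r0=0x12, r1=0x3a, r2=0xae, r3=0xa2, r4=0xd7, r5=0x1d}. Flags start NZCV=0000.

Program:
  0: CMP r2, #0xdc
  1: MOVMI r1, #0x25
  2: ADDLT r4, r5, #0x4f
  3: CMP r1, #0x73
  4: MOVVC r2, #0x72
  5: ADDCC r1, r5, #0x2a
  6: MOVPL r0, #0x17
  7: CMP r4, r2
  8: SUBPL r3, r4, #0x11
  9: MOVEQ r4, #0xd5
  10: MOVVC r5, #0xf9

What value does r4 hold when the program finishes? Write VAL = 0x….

[0] flags=1000 → (cmp)
[1] flags=1000 MI?T → r1=0x25
[2] flags=1000 LT?T → r4=0x6c
[3] flags=1000 → (cmp)
[4] flags=1000 VC?T → r2=0x72
[5] flags=1000 CC?T → r1=0x47
[6] flags=1000 PL?F → skip
[7] flags=1000 → (cmp)
[8] flags=1000 PL?F → skip
[9] flags=1000 EQ?F → skip
[10] flags=1000 VC?T → r5=0xf9

VAL = 0x6c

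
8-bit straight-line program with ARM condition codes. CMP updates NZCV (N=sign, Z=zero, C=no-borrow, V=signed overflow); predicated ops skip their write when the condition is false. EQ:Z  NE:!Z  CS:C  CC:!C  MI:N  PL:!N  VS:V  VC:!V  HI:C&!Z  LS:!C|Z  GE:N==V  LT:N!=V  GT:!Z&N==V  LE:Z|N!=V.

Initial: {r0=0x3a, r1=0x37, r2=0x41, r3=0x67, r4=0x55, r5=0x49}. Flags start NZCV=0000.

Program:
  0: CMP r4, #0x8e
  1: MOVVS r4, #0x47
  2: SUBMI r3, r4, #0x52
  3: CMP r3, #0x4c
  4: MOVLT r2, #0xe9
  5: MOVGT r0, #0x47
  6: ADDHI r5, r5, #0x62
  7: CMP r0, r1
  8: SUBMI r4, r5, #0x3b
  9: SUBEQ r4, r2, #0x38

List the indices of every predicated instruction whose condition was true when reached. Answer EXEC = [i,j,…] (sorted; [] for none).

EXEC = [1,2,4,6]

0: ✓ CMP  NZCV=1001
1: ✓ MOVVS  r4←0x47
2: ✓ SUBMI  r3←0xf5
3: ✓ CMP  NZCV=1010
4: ✓ MOVLT  r2←0xe9
5: · MOVGT
6: ✓ ADDHI  r5←0xab
7: ✓ CMP  NZCV=0010
8: · SUBMI
9: · SUBEQ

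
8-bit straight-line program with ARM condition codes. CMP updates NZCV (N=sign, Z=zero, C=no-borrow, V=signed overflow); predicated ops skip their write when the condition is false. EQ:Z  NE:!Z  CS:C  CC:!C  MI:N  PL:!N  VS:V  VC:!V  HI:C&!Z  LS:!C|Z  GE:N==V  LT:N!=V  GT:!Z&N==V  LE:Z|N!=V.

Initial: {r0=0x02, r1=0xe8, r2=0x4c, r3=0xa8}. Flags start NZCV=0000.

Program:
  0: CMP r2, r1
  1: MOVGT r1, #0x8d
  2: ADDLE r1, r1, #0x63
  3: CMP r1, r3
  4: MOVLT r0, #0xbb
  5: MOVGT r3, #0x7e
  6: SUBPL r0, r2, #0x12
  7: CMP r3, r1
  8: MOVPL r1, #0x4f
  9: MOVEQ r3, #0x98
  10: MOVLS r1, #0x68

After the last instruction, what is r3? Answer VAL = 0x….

VAL = 0xa8

[0] flags=0000 → (cmp)
[1] flags=0000 GT?T → r1=0x8d
[2] flags=0000 LE?F → skip
[3] flags=1000 → (cmp)
[4] flags=1000 LT?T → r0=0xbb
[5] flags=1000 GT?F → skip
[6] flags=1000 PL?F → skip
[7] flags=0010 → (cmp)
[8] flags=0010 PL?T → r1=0x4f
[9] flags=0010 EQ?F → skip
[10] flags=0010 LS?F → skip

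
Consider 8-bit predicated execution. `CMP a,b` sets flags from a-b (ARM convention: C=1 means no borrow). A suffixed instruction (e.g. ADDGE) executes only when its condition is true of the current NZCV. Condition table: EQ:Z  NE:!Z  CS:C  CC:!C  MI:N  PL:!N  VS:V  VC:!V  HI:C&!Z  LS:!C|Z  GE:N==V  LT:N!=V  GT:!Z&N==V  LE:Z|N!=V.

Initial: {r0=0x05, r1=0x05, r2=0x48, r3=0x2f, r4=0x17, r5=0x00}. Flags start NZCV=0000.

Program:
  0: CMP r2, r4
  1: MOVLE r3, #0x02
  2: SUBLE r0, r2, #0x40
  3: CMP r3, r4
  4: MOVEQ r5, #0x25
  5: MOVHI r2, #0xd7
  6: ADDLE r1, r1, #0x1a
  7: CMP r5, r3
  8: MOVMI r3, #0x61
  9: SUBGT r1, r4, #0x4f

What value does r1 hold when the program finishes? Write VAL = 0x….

[0] flags=0010 → (cmp)
[1] flags=0010 LE?F → skip
[2] flags=0010 LE?F → skip
[3] flags=0010 → (cmp)
[4] flags=0010 EQ?F → skip
[5] flags=0010 HI?T → r2=0xd7
[6] flags=0010 LE?F → skip
[7] flags=1000 → (cmp)
[8] flags=1000 MI?T → r3=0x61
[9] flags=1000 GT?F → skip

VAL = 0x05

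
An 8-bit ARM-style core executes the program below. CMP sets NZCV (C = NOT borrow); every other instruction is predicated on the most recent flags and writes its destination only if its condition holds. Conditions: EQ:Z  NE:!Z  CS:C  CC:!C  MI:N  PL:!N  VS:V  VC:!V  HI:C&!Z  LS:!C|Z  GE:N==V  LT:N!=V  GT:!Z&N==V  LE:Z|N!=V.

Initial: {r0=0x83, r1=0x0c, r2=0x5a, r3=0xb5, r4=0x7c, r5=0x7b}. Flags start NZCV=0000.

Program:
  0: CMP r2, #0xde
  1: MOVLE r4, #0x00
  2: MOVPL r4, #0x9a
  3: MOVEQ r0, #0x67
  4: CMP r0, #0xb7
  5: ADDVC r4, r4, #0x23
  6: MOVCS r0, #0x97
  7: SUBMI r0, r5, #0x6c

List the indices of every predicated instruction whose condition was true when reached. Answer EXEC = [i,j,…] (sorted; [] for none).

[0] flags=0000 → (cmp)
[1] flags=0000 LE?F → skip
[2] flags=0000 PL?T → r4=0x9a
[3] flags=0000 EQ?F → skip
[4] flags=1000 → (cmp)
[5] flags=1000 VC?T → r4=0xbd
[6] flags=1000 CS?F → skip
[7] flags=1000 MI?T → r0=0x0f

EXEC = [2,5,7]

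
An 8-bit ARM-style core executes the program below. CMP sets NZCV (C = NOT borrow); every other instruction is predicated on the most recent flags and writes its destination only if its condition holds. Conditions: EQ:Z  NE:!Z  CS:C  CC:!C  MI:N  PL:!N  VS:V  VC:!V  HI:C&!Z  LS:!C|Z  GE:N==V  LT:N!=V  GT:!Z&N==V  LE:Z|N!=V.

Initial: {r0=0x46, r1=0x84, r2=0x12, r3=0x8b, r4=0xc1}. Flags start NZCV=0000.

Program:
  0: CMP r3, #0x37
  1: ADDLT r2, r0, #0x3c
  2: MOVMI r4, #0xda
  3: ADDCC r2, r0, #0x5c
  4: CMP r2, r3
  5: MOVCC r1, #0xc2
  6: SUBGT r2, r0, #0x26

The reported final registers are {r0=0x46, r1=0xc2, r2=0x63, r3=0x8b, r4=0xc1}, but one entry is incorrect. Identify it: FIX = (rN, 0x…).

[0] flags=0011 → (cmp)
[1] flags=0011 LT?T → r2=0x82
[2] flags=0011 MI?F → skip
[3] flags=0011 CC?F → skip
[4] flags=1000 → (cmp)
[5] flags=1000 CC?T → r1=0xc2
[6] flags=1000 GT?F → skip

FIX = (r2, 0x82)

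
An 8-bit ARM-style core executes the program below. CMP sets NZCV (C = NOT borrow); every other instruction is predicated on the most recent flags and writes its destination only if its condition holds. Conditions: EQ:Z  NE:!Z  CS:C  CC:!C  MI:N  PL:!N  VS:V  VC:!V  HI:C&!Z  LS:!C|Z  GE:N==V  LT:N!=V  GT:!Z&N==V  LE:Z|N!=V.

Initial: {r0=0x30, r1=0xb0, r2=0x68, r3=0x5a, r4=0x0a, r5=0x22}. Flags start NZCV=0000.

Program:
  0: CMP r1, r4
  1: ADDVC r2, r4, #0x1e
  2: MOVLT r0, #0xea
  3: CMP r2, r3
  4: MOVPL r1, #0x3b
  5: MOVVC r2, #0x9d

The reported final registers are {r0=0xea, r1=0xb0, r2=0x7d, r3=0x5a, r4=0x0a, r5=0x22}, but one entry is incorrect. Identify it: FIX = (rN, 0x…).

FIX = (r2, 0x9d)

[0] flags=1010 → (cmp)
[1] flags=1010 VC?T → r2=0x28
[2] flags=1010 LT?T → r0=0xea
[3] flags=1000 → (cmp)
[4] flags=1000 PL?F → skip
[5] flags=1000 VC?T → r2=0x9d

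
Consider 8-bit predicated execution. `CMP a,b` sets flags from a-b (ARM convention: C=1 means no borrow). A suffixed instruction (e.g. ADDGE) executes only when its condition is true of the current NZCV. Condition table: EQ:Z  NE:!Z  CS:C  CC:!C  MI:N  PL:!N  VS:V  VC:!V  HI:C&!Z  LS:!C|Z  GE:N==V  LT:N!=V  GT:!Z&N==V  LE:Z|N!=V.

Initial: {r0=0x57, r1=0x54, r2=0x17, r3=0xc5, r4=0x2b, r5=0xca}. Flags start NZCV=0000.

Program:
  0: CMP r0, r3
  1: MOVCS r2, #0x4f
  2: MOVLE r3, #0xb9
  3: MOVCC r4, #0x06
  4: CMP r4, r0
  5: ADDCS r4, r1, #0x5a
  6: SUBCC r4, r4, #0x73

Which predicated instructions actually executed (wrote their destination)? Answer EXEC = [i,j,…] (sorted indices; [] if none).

EXEC = [3,6]

0: ✓ CMP  NZCV=1001
1: · MOVCS
2: · MOVLE
3: ✓ MOVCC  r4←0x06
4: ✓ CMP  NZCV=1000
5: · ADDCS
6: ✓ SUBCC  r4←0x93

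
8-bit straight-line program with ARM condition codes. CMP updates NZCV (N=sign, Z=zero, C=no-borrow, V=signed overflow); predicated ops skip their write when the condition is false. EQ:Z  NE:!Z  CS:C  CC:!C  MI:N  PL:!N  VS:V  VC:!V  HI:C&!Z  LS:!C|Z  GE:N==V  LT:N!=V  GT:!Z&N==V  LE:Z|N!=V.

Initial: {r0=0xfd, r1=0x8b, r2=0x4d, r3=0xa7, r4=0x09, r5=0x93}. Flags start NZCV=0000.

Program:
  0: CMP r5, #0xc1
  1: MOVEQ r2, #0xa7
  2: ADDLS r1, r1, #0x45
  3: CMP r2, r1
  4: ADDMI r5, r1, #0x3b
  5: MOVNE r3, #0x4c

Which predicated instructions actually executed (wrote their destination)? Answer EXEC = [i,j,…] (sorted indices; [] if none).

[0] flags=1000 → (cmp)
[1] flags=1000 EQ?F → skip
[2] flags=1000 LS?T → r1=0xd0
[3] flags=0000 → (cmp)
[4] flags=0000 MI?F → skip
[5] flags=0000 NE?T → r3=0x4c

EXEC = [2,5]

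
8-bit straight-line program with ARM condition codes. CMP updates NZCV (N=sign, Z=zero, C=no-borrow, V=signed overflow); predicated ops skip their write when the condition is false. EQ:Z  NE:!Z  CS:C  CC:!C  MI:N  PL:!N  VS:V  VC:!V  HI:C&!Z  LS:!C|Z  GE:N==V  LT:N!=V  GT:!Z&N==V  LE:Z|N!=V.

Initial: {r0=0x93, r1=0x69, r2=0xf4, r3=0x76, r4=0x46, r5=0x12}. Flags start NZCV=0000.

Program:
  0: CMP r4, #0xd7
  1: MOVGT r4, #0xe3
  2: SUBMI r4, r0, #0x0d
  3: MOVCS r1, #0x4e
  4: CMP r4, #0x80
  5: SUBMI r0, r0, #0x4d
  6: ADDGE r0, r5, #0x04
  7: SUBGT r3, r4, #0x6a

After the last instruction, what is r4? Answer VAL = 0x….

VAL = 0xe3

0: ✓ CMP  NZCV=0000
1: ✓ MOVGT  r4←0xe3
2: · SUBMI
3: · MOVCS
4: ✓ CMP  NZCV=0010
5: · SUBMI
6: ✓ ADDGE  r0←0x16
7: ✓ SUBGT  r3←0x79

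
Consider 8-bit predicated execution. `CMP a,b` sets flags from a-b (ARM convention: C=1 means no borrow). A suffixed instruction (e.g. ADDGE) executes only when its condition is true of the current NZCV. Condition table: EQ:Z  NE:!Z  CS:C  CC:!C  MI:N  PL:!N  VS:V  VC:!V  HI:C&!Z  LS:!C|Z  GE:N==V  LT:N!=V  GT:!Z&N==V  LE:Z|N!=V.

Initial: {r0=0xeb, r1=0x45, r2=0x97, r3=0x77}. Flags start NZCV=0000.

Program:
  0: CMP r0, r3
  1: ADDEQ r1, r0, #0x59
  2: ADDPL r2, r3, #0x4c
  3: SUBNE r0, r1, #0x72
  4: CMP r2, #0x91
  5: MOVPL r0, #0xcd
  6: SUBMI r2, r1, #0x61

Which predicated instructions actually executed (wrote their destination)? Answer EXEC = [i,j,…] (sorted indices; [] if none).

0: ✓ CMP  NZCV=0011
1: · ADDEQ
2: ✓ ADDPL  r2←0xc3
3: ✓ SUBNE  r0←0xd3
4: ✓ CMP  NZCV=0010
5: ✓ MOVPL  r0←0xcd
6: · SUBMI

EXEC = [2,3,5]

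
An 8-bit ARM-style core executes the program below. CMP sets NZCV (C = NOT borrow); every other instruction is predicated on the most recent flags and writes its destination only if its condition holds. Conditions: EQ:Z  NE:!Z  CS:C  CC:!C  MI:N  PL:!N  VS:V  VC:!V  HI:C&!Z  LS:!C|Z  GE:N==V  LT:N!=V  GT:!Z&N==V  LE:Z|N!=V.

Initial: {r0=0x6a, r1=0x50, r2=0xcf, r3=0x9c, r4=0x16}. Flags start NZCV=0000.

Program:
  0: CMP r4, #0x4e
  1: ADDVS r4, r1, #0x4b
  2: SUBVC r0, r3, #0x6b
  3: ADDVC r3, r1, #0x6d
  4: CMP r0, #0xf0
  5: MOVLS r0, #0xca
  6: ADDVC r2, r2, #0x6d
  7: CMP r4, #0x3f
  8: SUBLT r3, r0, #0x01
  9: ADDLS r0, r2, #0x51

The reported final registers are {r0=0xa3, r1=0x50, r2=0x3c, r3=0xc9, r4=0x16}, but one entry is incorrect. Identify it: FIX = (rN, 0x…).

FIX = (r0, 0x8d)

0: ✓ CMP  NZCV=1000
1: · ADDVS
2: ✓ SUBVC  r0←0x31
3: ✓ ADDVC  r3←0xbd
4: ✓ CMP  NZCV=0000
5: ✓ MOVLS  r0←0xca
6: ✓ ADDVC  r2←0x3c
7: ✓ CMP  NZCV=1000
8: ✓ SUBLT  r3←0xc9
9: ✓ ADDLS  r0←0x8d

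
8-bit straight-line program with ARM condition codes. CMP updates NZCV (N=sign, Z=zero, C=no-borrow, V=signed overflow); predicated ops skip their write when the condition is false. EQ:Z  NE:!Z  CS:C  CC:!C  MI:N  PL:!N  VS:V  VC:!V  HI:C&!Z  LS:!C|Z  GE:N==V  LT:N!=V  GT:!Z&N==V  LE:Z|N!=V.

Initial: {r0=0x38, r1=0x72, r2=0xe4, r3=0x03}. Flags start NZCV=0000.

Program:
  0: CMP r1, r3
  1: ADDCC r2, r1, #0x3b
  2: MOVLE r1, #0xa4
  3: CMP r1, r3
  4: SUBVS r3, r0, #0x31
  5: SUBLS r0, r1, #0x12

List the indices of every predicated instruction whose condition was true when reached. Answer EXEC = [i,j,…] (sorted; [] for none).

EXEC = []

0: ✓ CMP  NZCV=0010
1: · ADDCC
2: · MOVLE
3: ✓ CMP  NZCV=0010
4: · SUBVS
5: · SUBLS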